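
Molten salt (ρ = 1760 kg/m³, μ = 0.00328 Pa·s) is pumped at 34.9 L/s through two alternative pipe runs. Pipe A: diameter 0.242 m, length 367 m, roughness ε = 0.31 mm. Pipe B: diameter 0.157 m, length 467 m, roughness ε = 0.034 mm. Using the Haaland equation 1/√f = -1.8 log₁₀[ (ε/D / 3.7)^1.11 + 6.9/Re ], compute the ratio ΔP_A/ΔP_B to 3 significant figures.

Pipe A: V = Q/A = 0.0349/0.046 = 0.7588 m/s; Re = 9.853e+04; ε/D = 0.00128; Haaland → f = 0.02292; ΔP_A = f(L/D)(ρV²/2) = 1.761e+04 Pa.
Pipe B: V = Q/A = 0.0349/0.01936 = 1.803 m/s; Re = 1.519e+05; ε/D = 0.000217; Haaland → f = 0.01763; ΔP_B = f(L/D)(ρV²/2) = 1.5e+05 Pa.
ΔP_A/ΔP_B = 1.761e+04/1.5e+05 = 0.117.

ΔP_A/ΔP_B ≈ 0.117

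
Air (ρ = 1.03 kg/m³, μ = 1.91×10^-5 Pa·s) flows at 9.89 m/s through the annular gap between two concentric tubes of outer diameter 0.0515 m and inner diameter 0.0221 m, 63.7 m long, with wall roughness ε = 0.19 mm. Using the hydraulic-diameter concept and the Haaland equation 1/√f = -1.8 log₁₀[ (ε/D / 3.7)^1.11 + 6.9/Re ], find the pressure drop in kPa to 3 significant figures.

Hydraulic diameter D_h = 4A/P = D_o - D_i = 0.0515 - 0.0221 = 0.0294 m.
Re = ρVD_h/μ = 1.03·9.89·0.0294/1.91e-05 = 1.568e+04.
ε/D_h = 0.00019/0.0294 = 0.00646; Haaland gives 1/√f = -1.8 log₁₀[0.000869+0.00044] = 5.19, so f = 0.03713.
ΔP = f(L/D_h)(ρV²/2) = 0.03713·63.7/0.0294·50.37 = 4052 Pa.
ΔP = 4.05 kPa.

ΔP ≈ 4.05 kPa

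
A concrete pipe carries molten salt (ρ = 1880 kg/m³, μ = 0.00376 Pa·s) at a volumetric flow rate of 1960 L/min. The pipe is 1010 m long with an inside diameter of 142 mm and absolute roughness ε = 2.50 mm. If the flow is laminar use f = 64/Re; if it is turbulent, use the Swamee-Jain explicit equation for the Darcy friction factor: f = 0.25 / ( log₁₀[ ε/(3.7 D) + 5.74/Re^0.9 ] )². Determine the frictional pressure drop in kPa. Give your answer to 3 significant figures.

ΔP ≈ 1330 kPa

Q = 1960 L/min = 1960/60000 = 0.03267 m³/s.
Cross-sectional area A = πD²/4 = π(0.142)²/4 = 0.01584 m²; mean velocity V = Q/A = 0.03267/0.01584 = 2.063 m/s.
Reynolds number Re = ρVD/μ = 1880 · 2.063 · 0.142 / 0.00376 = 1.465e+05.
Re > 4000 → turbulent. Relative roughness ε/D = 0.0025/0.142 = 0.0176. Swamee-Jain: f = 0.25/(log₁₀[0.0176/3.7 + 5.74/1.465e+05^0.9])² = 0.25/(log₁₀[0.00476 + 0.000129])² = 0.25/(-2.311)² = 0.04681.
Darcy-Weisbach: ΔP = f(L/D)(ρV²/2) = 0.04681·(1010/0.142)·(1880·2.063²/2) = 0.04681·7113·3999 = 1.332e+06 Pa.
ΔP = 1.332e+06 Pa = 1330 kPa.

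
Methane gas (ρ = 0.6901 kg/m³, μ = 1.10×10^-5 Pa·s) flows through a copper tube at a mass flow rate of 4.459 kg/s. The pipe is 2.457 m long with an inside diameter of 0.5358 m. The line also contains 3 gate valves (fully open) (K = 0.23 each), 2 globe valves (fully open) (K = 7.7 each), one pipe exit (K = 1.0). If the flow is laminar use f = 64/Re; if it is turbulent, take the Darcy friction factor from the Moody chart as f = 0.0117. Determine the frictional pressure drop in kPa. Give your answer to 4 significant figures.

ΔP ≈ 4.858 kPa

A = πD²/4 = π(0.5358)²/4 = 0.2255 m²; mean velocity V = ṁ/(ρA) = 4.459/(0.6901 · 0.2255) = 28.66 m/s.
Reynolds number Re = ρVD/μ = 0.6901 · 28.66 · 0.5358 / 1.1e-05 = 9.633e+05.
Re > 4000 → turbulent; use the Moody-chart value f = 0.0117.
Total minor-loss coefficient ΣK = 3·0.23 + 2·7.7 + 1·1 = 17.1.
ΔP = [f·L/D + ΣK]·(ρV²/2) = [0.0117·2.457/0.5358 + 17.1]·(0.6901·28.66²/2) = [0.05365 + 17.1]·283.4 = 4858 Pa.
ΔP = 4858 Pa = 4.858 kPa.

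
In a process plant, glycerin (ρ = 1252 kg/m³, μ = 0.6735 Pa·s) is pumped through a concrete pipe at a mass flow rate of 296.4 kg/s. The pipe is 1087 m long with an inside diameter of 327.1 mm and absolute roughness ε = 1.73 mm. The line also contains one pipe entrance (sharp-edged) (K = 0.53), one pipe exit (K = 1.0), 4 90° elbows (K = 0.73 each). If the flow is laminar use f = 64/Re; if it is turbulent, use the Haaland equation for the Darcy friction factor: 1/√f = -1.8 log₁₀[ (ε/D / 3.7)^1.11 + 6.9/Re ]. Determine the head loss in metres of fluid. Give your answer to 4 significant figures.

h_f ≈ 52.02 m

A = πD²/4 = π(0.3271)²/4 = 0.08403 m²; mean velocity V = ṁ/(ρA) = 296.4/(1252 · 0.08403) = 2.817 m/s.
Reynolds number Re = ρVD/μ = 1252 · 2.817 · 0.3271 / 0.673 = 1713.
Re < 2300 → laminar flow, so f = 64/Re = 64/1713 = 0.03736 (the turbulent correlation is not needed).
Total minor-loss coefficient ΣK = 1·0.53 + 1·1 + 4·0.73 = 4.45.
ΔP = [f·L/D + ΣK]·(ρV²/2) = [0.03736·1087/0.3271 + 4.45]·(1252·2.817²/2) = [124.2 + 4.45]·4968 = 6.39e+05 Pa.
Head loss h_f = ΔP/(ρg) = 6.39e+05/(1252·9.81) = 52.02 m.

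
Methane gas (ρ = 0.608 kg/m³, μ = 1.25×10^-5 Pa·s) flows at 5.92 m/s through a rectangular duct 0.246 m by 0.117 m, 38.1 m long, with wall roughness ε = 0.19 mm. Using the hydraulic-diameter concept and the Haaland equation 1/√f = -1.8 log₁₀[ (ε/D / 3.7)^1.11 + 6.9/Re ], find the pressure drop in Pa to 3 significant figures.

Hydraulic diameter D_h = 4A/P = 4·(0.246·0.117)/(2·(0.246+0.117)) = 0.1151/0.726 = 0.1586 m.
Re = ρVD_h/μ = 0.608·5.92·0.1586/1.25e-05 = 4.566e+04.
ε/D_h = 0.00019/0.1586 = 0.0012; Haaland gives 1/√f = -1.8 log₁₀[0.000134+0.000151] = 6.382, so f = 0.02456.
ΔP = f(L/D_h)(ρV²/2) = 0.02456·38.1/0.1586·10.65 = 62.86 Pa.

ΔP ≈ 62.9 Pa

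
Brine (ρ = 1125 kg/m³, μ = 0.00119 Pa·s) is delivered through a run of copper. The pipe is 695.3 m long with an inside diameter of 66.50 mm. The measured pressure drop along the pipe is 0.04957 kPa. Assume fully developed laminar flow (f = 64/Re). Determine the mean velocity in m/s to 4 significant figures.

For laminar flow, f = 64/Re with Re = ρVD/μ, so Darcy-Weisbach reduces to ΔP = 32μLV/D². Solving for V: V = ΔP·D²/(32μL) = 49.57·(0.0665)²/(32·0.00119·695.3) = 0.008279 m/s.
Check: Re = ρVD/μ = 1125·0.008279·0.0665/0.00119 = 520.5 < 2300, so the laminar assumption holds.

V ≈ 0.008279 m/s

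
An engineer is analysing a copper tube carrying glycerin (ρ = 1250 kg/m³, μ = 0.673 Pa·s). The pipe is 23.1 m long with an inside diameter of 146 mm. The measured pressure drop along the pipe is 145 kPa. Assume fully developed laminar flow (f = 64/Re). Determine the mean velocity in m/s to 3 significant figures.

V ≈ 6.21 m/s

For laminar flow, f = 64/Re with Re = ρVD/μ, so Darcy-Weisbach reduces to ΔP = 32μLV/D². Solving for V: V = ΔP·D²/(32μL) = 1.45e+05·(0.146)²/(32·0.673·23.1) = 6.213 m/s.
Check: Re = ρVD/μ = 1250·6.213·0.146/0.673 = 1685 < 2300, so the laminar assumption holds.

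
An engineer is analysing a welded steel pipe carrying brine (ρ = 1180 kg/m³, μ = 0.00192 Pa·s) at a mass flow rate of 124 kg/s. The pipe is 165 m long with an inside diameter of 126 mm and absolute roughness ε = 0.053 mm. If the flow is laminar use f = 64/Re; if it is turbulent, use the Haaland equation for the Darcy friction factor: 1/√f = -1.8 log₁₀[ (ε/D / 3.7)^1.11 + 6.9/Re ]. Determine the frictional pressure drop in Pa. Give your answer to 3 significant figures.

A = πD²/4 = π(0.126)²/4 = 0.01247 m²; mean velocity V = ṁ/(ρA) = 124/(1180 · 0.01247) = 8.428 m/s.
Reynolds number Re = ρVD/μ = 1180 · 8.428 · 0.126 / 0.00192 = 6.526e+05.
Re > 4000 → turbulent. Relative roughness ε/D = 5.3e-05/0.126 = 0.000421. Haaland: 1/√f = -1.8 log₁₀[(0.000421/3.7)^1.11 + 6.9/6.526e+05] = -1.8 log₁₀[4.19e-05 + 1.06e-05] = 7.705, so f = 0.01685.
Darcy-Weisbach: ΔP = f(L/D)(ρV²/2) = 0.01685·(165/0.126)·(1180·8.428²/2) = 0.01685·1310·4.191e+04 = 9.244e+05 Pa.

ΔP ≈ 924000 Pa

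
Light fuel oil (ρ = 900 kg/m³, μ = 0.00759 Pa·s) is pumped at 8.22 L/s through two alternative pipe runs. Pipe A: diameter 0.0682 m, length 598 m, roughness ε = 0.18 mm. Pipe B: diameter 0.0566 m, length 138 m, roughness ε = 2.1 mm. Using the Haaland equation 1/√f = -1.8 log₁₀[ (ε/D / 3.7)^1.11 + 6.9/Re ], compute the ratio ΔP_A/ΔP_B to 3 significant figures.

Pipe A: V = Q/A = 0.00822/0.003653 = 2.25 m/s; Re = 1.82e+04; ε/D = 0.00264; Haaland → f = 0.03102; ΔP_A = f(L/D)(ρV²/2) = 6.197e+05 Pa.
Pipe B: V = Q/A = 0.00822/0.002516 = 3.267 m/s; Re = 2.193e+04; ε/D = 0.0371; Haaland → f = 0.06397; ΔP_B = f(L/D)(ρV²/2) = 7.491e+05 Pa.
ΔP_A/ΔP_B = 6.197e+05/7.491e+05 = 0.827.

ΔP_A/ΔP_B ≈ 0.827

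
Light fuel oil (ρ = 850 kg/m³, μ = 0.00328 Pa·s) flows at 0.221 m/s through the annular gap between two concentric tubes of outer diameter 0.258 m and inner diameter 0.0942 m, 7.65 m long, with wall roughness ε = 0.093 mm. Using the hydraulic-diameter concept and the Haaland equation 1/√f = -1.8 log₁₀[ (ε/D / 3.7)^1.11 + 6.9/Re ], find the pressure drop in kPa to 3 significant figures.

Hydraulic diameter D_h = 4A/P = D_o - D_i = 0.258 - 0.0942 = 0.1638 m.
Re = ρVD_h/μ = 850·0.221·0.1638/0.00328 = 9381.
ε/D_h = 9.3e-05/0.1638 = 0.000568; Haaland gives 1/√f = -1.8 log₁₀[5.84e-05+0.000736] = 5.58, so f = 0.03211.
ΔP = f(L/D_h)(ρV²/2) = 0.03211·7.65/0.1638·20.76 = 31.13 Pa.
ΔP = 0.0311 kPa.

ΔP ≈ 0.0311 kPa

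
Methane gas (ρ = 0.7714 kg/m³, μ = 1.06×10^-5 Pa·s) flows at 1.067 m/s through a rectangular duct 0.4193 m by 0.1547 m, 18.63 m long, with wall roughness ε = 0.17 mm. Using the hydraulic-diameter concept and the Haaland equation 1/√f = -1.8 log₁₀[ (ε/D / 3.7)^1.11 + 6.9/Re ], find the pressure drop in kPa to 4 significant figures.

Hydraulic diameter D_h = 4A/P = 4·(0.4193·0.1547)/(2·(0.4193+0.1547)) = 0.2595/1.148 = 0.226 m.
Re = ρVD_h/μ = 0.7714·1.067·0.226/1.06e-05 = 1.755e+04.
ε/D_h = 0.00017/0.226 = 0.000752; Haaland gives 1/√f = -1.8 log₁₀[7.98e-05+0.000393] = 5.985, so f = 0.02791.
ΔP = f(L/D_h)(ρV²/2) = 0.02791·18.63/0.226·0.4391 = 1.01 Pa.
ΔP = 0.001010 kPa.

ΔP ≈ 0.001010 kPa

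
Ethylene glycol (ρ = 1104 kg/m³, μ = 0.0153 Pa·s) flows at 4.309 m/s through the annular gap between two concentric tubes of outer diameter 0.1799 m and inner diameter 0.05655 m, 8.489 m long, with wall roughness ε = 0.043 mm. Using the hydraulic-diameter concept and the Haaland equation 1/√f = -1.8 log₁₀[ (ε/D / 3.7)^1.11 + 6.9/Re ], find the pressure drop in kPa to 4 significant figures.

ΔP ≈ 16.17 kPa

Hydraulic diameter D_h = 4A/P = D_o - D_i = 0.1799 - 0.05655 = 0.1234 m.
Re = ρVD_h/μ = 1104·4.309·0.1234/0.0153 = 3.835e+04.
ε/D_h = 4.3e-05/0.1234 = 0.000349; Haaland gives 1/√f = -1.8 log₁₀[3.4e-05+0.00018] = 6.606, so f = 0.02292.
ΔP = f(L/D_h)(ρV²/2) = 0.02292·8.489/0.1234·1.025e+04 = 1.617e+04 Pa.
ΔP = 16.17 kPa.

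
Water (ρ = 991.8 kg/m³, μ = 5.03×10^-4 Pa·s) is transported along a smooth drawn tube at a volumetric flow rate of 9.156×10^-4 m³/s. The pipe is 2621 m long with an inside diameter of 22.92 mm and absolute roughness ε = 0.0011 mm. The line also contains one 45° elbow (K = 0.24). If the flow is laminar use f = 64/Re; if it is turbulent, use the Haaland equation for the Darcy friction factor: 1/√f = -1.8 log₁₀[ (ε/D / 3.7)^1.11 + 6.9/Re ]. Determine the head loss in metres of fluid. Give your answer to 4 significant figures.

h_f ≈ 517.1 m

Cross-sectional area A = πD²/4 = π(0.02292)²/4 = 0.0004126 m²; mean velocity V = Q/A = 0.0009156/0.0004126 = 2.219 m/s.
Reynolds number Re = ρVD/μ = 991.8 · 2.219 · 0.02292 / 0.000503 = 1.003e+05.
Re > 4000 → turbulent. Relative roughness ε/D = 1.1e-06/0.02292 = 4.8e-05. Haaland: 1/√f = -1.8 log₁₀[(4.8e-05/3.7)^1.11 + 6.9/1.003e+05] = -1.8 log₁₀[3.76e-06 + 6.88e-05] = 7.451, so f = 0.01801.
Total minor-loss coefficient ΣK = 1·0.24 = 0.24.
ΔP = [f·L/D + ΣK]·(ρV²/2) = [0.01801·2621/0.02292 + 0.24]·(991.8·2.219²/2) = [2060 + 0.24]·2442 = 5.031e+06 Pa.
Head loss h_f = ΔP/(ρg) = 5.031e+06/(991.8·9.81) = 517.1 m.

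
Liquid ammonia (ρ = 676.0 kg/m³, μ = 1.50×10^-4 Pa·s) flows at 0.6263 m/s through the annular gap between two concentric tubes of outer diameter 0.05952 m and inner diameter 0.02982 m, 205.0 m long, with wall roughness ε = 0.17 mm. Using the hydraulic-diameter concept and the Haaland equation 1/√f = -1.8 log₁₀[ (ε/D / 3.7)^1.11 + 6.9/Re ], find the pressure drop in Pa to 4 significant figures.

Hydraulic diameter D_h = 4A/P = D_o - D_i = 0.05952 - 0.02982 = 0.0297 m.
Re = ρVD_h/μ = 676·0.6263·0.0297/0.00015 = 8.383e+04.
ε/D_h = 0.00017/0.0297 = 0.00572; Haaland gives 1/√f = -1.8 log₁₀[0.000759+8.23e-05] = 5.535, so f = 0.03264.
ΔP = f(L/D_h)(ρV²/2) = 0.03264·205/0.0297·132.6 = 2.987e+04 Pa.

ΔP ≈ 29870 Pa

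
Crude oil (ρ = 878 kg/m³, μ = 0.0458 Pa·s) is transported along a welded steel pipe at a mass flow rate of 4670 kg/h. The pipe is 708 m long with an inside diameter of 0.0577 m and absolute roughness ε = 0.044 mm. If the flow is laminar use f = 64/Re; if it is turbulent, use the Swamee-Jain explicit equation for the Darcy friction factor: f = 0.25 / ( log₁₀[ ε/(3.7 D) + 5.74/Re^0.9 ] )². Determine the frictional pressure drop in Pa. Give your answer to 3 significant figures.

ṁ = 4670 kg/h = 4670/3600 = 1.297 kg/s.
A = πD²/4 = π(0.0577)²/4 = 0.002615 m²; mean velocity V = ṁ/(ρA) = 1.297/(878 · 0.002615) = 0.565 m/s.
Reynolds number Re = ρVD/μ = 878 · 0.565 · 0.0577 / 0.0458 = 625.
Re < 2300 → laminar flow, so f = 64/Re = 64/625 = 0.1024 (the turbulent correlation is not needed).
Darcy-Weisbach: ΔP = f(L/D)(ρV²/2) = 0.1024·(708/0.0577)·(878·0.565²/2) = 0.1024·1.227e+04·140.2 = 1.761e+05 Pa.

ΔP ≈ 176000 Pa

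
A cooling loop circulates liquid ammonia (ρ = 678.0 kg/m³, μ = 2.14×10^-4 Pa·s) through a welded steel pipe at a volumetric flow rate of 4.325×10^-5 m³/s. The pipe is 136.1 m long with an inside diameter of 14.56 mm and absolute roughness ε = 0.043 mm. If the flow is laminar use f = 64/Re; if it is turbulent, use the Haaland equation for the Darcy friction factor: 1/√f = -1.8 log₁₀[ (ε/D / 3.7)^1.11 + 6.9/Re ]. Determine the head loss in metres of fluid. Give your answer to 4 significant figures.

h_f ≈ 1.083 m

Cross-sectional area A = πD²/4 = π(0.01456)²/4 = 0.0001665 m²; mean velocity V = Q/A = 4.325e-05/0.0001665 = 0.2598 m/s.
Reynolds number Re = ρVD/μ = 678 · 0.2598 · 0.01456 / 0.000214 = 1.198e+04.
Re > 4000 → turbulent. Relative roughness ε/D = 4.3e-05/0.01456 = 0.00295. Haaland: 1/√f = -1.8 log₁₀[(0.00295/3.7)^1.11 + 6.9/1.198e+04] = -1.8 log₁₀[0.000364 + 0.000576] = 5.448, so f = 0.03369.
Darcy-Weisbach: ΔP = f(L/D)(ρV²/2) = 0.03369·(136.1/0.01456)·(678·0.2598²/2) = 0.03369·9348·22.87 = 7203 Pa.
Head loss h_f = ΔP/(ρg) = 7203/(678·9.81) = 1.083 m.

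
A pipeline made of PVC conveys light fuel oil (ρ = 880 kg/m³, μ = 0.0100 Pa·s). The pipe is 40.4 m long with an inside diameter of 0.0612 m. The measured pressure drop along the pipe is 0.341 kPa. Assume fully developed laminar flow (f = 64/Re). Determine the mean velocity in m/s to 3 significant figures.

V ≈ 0.0988 m/s

For laminar flow, f = 64/Re with Re = ρVD/μ, so Darcy-Weisbach reduces to ΔP = 32μLV/D². Solving for V: V = ΔP·D²/(32μL) = 341·(0.0612)²/(32·0.01·40.4) = 0.09879 m/s.
Check: Re = ρVD/μ = 880·0.09879·0.0612/0.01 = 532.1 < 2300, so the laminar assumption holds.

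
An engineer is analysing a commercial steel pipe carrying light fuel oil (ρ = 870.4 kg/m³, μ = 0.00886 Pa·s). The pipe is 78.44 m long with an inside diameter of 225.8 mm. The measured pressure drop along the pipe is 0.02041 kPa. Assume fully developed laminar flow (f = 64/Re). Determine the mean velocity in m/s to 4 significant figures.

For laminar flow, f = 64/Re with Re = ρVD/μ, so Darcy-Weisbach reduces to ΔP = 32μLV/D². Solving for V: V = ΔP·D²/(32μL) = 20.41·(0.2258)²/(32·0.00886·78.44) = 0.04679 m/s.
Check: Re = ρVD/μ = 870.4·0.04679·0.2258/0.00886 = 1038 < 2300, so the laminar assumption holds.

V ≈ 0.04679 m/s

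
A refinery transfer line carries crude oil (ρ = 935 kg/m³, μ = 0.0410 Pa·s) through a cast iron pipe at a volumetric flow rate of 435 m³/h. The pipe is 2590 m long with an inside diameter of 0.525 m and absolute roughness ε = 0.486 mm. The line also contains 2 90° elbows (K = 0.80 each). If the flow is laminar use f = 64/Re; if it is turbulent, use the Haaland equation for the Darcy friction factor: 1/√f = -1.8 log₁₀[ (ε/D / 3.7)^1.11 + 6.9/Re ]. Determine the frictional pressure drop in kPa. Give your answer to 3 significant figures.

Q = 435 m³/h = 435/3600 = 0.1208 m³/s.
Cross-sectional area A = πD²/4 = π(0.525)²/4 = 0.2165 m²; mean velocity V = Q/A = 0.1208/0.2165 = 0.5582 m/s.
Reynolds number Re = ρVD/μ = 935 · 0.5582 · 0.525 / 0.041 = 6683.
Re > 4000 → turbulent. Relative roughness ε/D = 0.000486/0.525 = 0.000926. Haaland: 1/√f = -1.8 log₁₀[(0.000926/3.7)^1.11 + 6.9/6683] = -1.8 log₁₀[0.0001 + 0.00103] = 5.302, so f = 0.03557.
Total minor-loss coefficient ΣK = 2·0.8 = 1.6.
ΔP = [f·L/D + ΣK]·(ρV²/2) = [0.03557·2590/0.525 + 1.6]·(935·0.5582²/2) = [175.5 + 1.6]·145.7 = 2.579e+04 Pa.
ΔP = 2.579e+04 Pa = 25.8 kPa.

ΔP ≈ 25.8 kPa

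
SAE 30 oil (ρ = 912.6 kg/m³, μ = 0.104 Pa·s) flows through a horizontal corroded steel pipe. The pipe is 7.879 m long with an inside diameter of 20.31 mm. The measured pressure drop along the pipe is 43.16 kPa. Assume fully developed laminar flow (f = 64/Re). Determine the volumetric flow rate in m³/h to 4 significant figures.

For laminar flow, f = 64/Re with Re = ρVD/μ, so Darcy-Weisbach reduces to ΔP = 32μLV/D². Solving for V: V = ΔP·D²/(32μL) = 4.316e+04·(0.02031)²/(32·0.104·7.879) = 0.679 m/s.
Check: Re = ρVD/μ = 912.6·0.679·0.02031/0.104 = 121 < 2300, so the laminar assumption holds.
Q = V·A = 0.679·(π/4·0.02031²) = 0.00022 m³/s = 0.7919 m³/h.

Q ≈ 0.7919 m³/h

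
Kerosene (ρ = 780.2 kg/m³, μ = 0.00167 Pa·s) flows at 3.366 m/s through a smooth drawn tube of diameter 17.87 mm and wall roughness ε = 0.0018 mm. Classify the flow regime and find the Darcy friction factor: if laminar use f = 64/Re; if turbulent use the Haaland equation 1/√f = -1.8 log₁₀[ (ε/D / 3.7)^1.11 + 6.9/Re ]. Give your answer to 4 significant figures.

f ≈ 0.02388

Re = ρVD/μ = 780.2·3.366·0.01787/0.00167 = 2.81e+04.
Re > 4000 → turbulent. ε/D = 1.8e-06/0.01787 = 0.000101; Haaland: 1/√f = -1.8 log₁₀[8.57e-06 + 0.000246] = 6.471, so f = 0.02388.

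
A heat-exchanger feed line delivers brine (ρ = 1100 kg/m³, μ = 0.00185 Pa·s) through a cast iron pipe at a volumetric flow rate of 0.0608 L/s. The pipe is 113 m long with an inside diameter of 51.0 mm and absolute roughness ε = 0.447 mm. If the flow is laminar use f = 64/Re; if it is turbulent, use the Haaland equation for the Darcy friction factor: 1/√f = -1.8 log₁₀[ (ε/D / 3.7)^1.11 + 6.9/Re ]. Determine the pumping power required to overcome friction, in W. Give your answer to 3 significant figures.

Q = 0.0608 L/s = 0.0608/1000 = 6.08e-05 m³/s.
Cross-sectional area A = πD²/4 = π(0.051)²/4 = 0.002043 m²; mean velocity V = Q/A = 6.08e-05/0.002043 = 0.02976 m/s.
Reynolds number Re = ρVD/μ = 1100 · 0.02976 · 0.051 / 0.00185 = 902.5.
Re < 2300 → laminar flow, so f = 64/Re = 64/902.5 = 0.07091 (the turbulent correlation is not needed).
Darcy-Weisbach: ΔP = f(L/D)(ρV²/2) = 0.07091·(113/0.051)·(1100·0.02976²/2) = 0.07091·2216·0.4872 = 76.55 Pa.
Pumping power P = QΔP = 6.08e-05·76.55 = 0.004654 W = 0.00465 W.

P ≈ 0.00465 W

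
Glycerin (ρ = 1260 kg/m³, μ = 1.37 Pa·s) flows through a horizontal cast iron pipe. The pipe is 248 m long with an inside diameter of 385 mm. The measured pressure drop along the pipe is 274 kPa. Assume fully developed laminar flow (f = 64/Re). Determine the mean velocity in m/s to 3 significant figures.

For laminar flow, f = 64/Re with Re = ρVD/μ, so Darcy-Weisbach reduces to ΔP = 32μLV/D². Solving for V: V = ΔP·D²/(32μL) = 2.74e+05·(0.385)²/(32·1.37·248) = 3.736 m/s.
Check: Re = ρVD/μ = 1260·3.736·0.385/1.37 = 1323 < 2300, so the laminar assumption holds.

V ≈ 3.74 m/s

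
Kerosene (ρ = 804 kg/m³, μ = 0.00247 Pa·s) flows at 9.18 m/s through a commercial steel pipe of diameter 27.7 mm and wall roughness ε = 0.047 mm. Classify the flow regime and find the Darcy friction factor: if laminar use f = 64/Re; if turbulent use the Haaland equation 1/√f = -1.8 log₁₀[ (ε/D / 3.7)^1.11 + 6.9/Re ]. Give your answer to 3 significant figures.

f ≈ 0.0245

Re = ρVD/μ = 804·9.18·0.0277/0.00247 = 8.277e+04.
Re > 4000 → turbulent. ε/D = 4.7e-05/0.0277 = 0.0017; Haaland: 1/√f = -1.8 log₁₀[0.000197 + 8.34e-05] = 6.394, so f = 0.02446.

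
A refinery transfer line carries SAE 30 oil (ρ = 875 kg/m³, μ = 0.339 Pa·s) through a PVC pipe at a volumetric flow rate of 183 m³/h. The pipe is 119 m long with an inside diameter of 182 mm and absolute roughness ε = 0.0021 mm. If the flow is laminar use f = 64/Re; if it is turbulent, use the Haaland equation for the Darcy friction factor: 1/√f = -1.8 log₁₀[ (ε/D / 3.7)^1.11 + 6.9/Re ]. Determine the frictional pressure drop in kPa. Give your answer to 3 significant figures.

Q = 183 m³/h = 183/3600 = 0.05083 m³/s.
Cross-sectional area A = πD²/4 = π(0.182)²/4 = 0.02602 m²; mean velocity V = Q/A = 0.05083/0.02602 = 1.954 m/s.
Reynolds number Re = ρVD/μ = 875 · 1.954 · 0.182 / 0.339 = 917.9.
Re < 2300 → laminar flow, so f = 64/Re = 64/917.9 = 0.06972 (the turbulent correlation is not needed).
Darcy-Weisbach: ΔP = f(L/D)(ρV²/2) = 0.06972·(119/0.182)·(875·1.954²/2) = 0.06972·653.8·1670 = 7.615e+04 Pa.
ΔP = 7.615e+04 Pa = 76.1 kPa.

ΔP ≈ 76.1 kPa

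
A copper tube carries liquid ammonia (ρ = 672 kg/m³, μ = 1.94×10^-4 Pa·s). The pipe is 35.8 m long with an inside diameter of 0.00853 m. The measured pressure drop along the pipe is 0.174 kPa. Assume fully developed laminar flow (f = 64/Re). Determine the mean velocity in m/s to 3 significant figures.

V ≈ 0.0570 m/s

For laminar flow, f = 64/Re with Re = ρVD/μ, so Darcy-Weisbach reduces to ΔP = 32μLV/D². Solving for V: V = ΔP·D²/(32μL) = 174·(0.00853)²/(32·0.000194·35.8) = 0.05697 m/s.
Check: Re = ρVD/μ = 672·0.05697·0.00853/0.000194 = 1683 < 2300, so the laminar assumption holds.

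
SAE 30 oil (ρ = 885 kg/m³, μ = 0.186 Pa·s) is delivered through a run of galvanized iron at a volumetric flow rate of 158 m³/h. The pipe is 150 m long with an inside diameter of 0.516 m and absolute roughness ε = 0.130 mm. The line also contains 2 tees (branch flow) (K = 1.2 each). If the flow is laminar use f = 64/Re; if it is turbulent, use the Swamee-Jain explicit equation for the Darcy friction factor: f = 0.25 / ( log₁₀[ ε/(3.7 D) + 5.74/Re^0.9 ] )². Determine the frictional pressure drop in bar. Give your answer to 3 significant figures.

ΔP ≈ 0.00751 bar

Q = 158 m³/h = 158/3600 = 0.04389 m³/s.
Cross-sectional area A = πD²/4 = π(0.516)²/4 = 0.2091 m²; mean velocity V = Q/A = 0.04389/0.2091 = 0.2099 m/s.
Reynolds number Re = ρVD/μ = 885 · 0.2099 · 0.516 / 0.186 = 515.3.
Re < 2300 → laminar flow, so f = 64/Re = 64/515.3 = 0.1242 (the turbulent correlation is not needed).
Total minor-loss coefficient ΣK = 2·1.2 = 2.4.
ΔP = [f·L/D + ΣK]·(ρV²/2) = [0.1242·150/0.516 + 2.4]·(885·0.2099²/2) = [36.11 + 2.4]·19.49 = 750.5 Pa.
ΔP = 750.5 Pa = 0.00751 bar.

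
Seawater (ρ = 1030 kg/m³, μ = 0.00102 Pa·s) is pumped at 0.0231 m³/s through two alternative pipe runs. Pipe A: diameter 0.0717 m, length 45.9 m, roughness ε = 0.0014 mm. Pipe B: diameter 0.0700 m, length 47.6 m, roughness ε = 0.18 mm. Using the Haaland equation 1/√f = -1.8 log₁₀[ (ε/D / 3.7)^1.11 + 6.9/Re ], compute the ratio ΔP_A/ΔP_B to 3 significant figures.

ΔP_A/ΔP_B ≈ 0.461

Pipe A: V = Q/A = 0.0231/0.004038 = 5.721 m/s; Re = 4.142e+05; ε/D = 1.95e-05; Haaland → f = 0.01372; ΔP_A = f(L/D)(ρV²/2) = 1.48e+05 Pa.
Pipe B: V = Q/A = 0.0231/0.003848 = 6.002 m/s; Re = 4.243e+05; ε/D = 0.00257; Haaland → f = 0.02544; ΔP_B = f(L/D)(ρV²/2) = 3.209e+05 Pa.
ΔP_A/ΔP_B = 1.48e+05/3.209e+05 = 0.461.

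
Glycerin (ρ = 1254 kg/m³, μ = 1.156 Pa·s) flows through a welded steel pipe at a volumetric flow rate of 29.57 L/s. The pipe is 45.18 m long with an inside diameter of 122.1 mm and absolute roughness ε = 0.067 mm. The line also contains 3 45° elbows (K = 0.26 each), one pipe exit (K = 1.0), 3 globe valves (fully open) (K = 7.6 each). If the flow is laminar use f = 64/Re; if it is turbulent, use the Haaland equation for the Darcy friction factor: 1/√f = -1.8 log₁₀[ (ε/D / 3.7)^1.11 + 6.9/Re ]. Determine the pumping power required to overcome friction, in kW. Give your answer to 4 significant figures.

P ≈ 11.28 kW

Q = 29.57 L/s = 29.57/1000 = 0.02957 m³/s.
Cross-sectional area A = πD²/4 = π(0.1221)²/4 = 0.01171 m²; mean velocity V = Q/A = 0.02957/0.01171 = 2.525 m/s.
Reynolds number Re = ρVD/μ = 1254 · 2.525 · 0.1221 / 1.16 = 334.5.
Re < 2300 → laminar flow, so f = 64/Re = 64/334.5 = 0.1913 (the turbulent correlation is not needed).
Total minor-loss coefficient ΣK = 3·0.26 + 1·1 + 3·7.6 = 24.6.
ΔP = [f·L/D + ΣK]·(ρV²/2) = [0.1913·45.18/0.1221 + 24.6]·(1254·2.525²/2) = [70.8 + 24.6]·3999 = 3.814e+05 Pa.
Pumping power P = QΔP = 0.02957·3.814e+05 = 11278 W = 11.28 kW.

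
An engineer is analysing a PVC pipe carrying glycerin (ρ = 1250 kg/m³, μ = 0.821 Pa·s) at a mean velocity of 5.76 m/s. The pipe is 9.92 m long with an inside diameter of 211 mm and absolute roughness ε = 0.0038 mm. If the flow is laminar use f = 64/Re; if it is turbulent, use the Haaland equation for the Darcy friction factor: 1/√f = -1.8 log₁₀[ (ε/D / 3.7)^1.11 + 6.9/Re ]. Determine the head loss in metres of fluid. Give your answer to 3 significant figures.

Reynolds number Re = ρVD/μ = 1250 · 5.76 · 0.211 / 0.821 = 1850.
Re < 2300 → laminar flow, so f = 64/Re = 64/1850 = 0.03459 (the turbulent correlation is not needed).
Darcy-Weisbach: ΔP = f(L/D)(ρV²/2) = 0.03459·(9.92/0.211)·(1250·5.76²/2) = 0.03459·47.01·2.074e+04 = 3.372e+04 Pa.
Head loss h_f = ΔP/(ρg) = 3.372e+04/(1250·9.81) = 2.75 m.

h_f ≈ 2.75 m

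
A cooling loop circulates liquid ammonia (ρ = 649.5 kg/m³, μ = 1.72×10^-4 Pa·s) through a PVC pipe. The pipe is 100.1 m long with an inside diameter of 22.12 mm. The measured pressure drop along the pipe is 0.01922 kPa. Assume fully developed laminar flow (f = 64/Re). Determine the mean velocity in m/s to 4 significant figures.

For laminar flow, f = 64/Re with Re = ρVD/μ, so Darcy-Weisbach reduces to ΔP = 32μLV/D². Solving for V: V = ΔP·D²/(32μL) = 19.22·(0.02212)²/(32·0.000172·100.1) = 0.01707 m/s.
Check: Re = ρVD/μ = 649.5·0.01707·0.02212/0.000172 = 1426 < 2300, so the laminar assumption holds.

V ≈ 0.01707 m/s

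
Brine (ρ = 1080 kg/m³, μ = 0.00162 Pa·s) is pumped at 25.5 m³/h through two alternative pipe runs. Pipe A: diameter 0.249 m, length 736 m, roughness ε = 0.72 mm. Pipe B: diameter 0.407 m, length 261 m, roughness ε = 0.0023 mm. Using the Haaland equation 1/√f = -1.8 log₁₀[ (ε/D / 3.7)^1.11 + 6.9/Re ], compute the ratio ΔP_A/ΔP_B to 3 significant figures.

ΔP_A/ΔP_B ≈ 35.8

Pipe A: V = Q/A = 0.007083/0.0487 = 0.1455 m/s; Re = 2.415e+04; ε/D = 0.00289; Haaland → f = 0.03028; ΔP_A = f(L/D)(ρV²/2) = 1023 Pa.
Pipe B: V = Q/A = 0.007083/0.1301 = 0.05445 m/s; Re = 1.477e+04; ε/D = 5.65e-06; Haaland → f = 0.02783; ΔP_B = f(L/D)(ρV²/2) = 28.57 Pa.
ΔP_A/ΔP_B = 1023/28.57 = 35.8.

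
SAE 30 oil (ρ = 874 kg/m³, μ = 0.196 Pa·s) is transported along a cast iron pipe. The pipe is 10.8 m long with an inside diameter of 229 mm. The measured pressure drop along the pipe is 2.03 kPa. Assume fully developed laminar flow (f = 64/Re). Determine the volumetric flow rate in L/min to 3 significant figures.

For laminar flow, f = 64/Re with Re = ρVD/μ, so Darcy-Weisbach reduces to ΔP = 32μLV/D². Solving for V: V = ΔP·D²/(32μL) = 2030·(0.229)²/(32·0.196·10.8) = 1.572 m/s.
Check: Re = ρVD/μ = 874·1.572·0.229/0.196 = 1605 < 2300, so the laminar assumption holds.
Q = V·A = 1.572·(π/4·0.229²) = 0.06473 m³/s = 3880 L/min.

Q ≈ 3880 L/min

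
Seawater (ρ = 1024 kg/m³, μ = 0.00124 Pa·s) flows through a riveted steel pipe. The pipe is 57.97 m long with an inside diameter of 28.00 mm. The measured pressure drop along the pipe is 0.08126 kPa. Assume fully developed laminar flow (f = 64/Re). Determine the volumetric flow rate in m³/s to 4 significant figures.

Q ≈ 1.705×10^-5 m³/s

For laminar flow, f = 64/Re with Re = ρVD/μ, so Darcy-Weisbach reduces to ΔP = 32μLV/D². Solving for V: V = ΔP·D²/(32μL) = 81.26·(0.028)²/(32·0.00124·57.97) = 0.0277 m/s.
Check: Re = ρVD/μ = 1024·0.0277·0.028/0.00124 = 640.4 < 2300, so the laminar assumption holds.
Q = V·A = 0.0277·(π/4·0.028²) = 1.705e-05 m³/s = 1.705×10^-5 m³/s.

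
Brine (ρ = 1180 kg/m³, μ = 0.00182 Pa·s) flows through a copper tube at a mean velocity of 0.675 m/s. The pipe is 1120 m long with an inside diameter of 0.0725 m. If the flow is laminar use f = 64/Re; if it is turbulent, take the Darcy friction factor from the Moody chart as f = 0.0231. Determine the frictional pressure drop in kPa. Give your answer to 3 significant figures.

ΔP ≈ 95.9 kPa

Reynolds number Re = ρVD/μ = 1180 · 0.675 · 0.0725 / 0.00182 = 3.173e+04.
Re > 4000 → turbulent; use the Moody-chart value f = 0.0231.
Darcy-Weisbach: ΔP = f(L/D)(ρV²/2) = 0.0231·(1120/0.0725)·(1180·0.675²/2) = 0.0231·1.545e+04·268.8 = 9.593e+04 Pa.
ΔP = 9.593e+04 Pa = 95.9 kPa.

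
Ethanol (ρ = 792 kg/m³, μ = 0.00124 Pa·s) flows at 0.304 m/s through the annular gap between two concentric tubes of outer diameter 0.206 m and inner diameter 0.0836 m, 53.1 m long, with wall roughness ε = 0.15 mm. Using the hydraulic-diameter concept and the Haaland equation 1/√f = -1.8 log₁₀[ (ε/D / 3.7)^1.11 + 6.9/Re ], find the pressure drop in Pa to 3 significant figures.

ΔP ≈ 432 Pa

Hydraulic diameter D_h = 4A/P = D_o - D_i = 0.206 - 0.0836 = 0.1224 m.
Re = ρVD_h/μ = 792·0.304·0.1224/0.00124 = 2.377e+04.
ε/D_h = 0.00015/0.1224 = 0.00123; Haaland gives 1/√f = -1.8 log₁₀[0.000137+0.00029] = 6.064, so f = 0.02719.
ΔP = f(L/D_h)(ρV²/2) = 0.02719·53.1/0.1224·36.6 = 431.7 Pa.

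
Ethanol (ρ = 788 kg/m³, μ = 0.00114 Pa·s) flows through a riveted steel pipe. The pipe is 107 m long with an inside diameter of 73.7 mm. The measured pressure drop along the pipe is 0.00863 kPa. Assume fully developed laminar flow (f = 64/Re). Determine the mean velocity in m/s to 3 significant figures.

For laminar flow, f = 64/Re with Re = ρVD/μ, so Darcy-Weisbach reduces to ΔP = 32μLV/D². Solving for V: V = ΔP·D²/(32μL) = 8.63·(0.0737)²/(32·0.00114·107) = 0.01201 m/s.
Check: Re = ρVD/μ = 788·0.01201·0.0737/0.00114 = 611.8 < 2300, so the laminar assumption holds.

V ≈ 0.0120 m/s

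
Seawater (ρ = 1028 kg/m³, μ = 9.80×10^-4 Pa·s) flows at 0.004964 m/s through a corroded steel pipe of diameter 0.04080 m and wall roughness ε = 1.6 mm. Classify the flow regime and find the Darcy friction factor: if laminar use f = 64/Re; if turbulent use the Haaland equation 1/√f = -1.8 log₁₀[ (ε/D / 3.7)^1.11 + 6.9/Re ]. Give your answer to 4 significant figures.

Re = ρVD/μ = 1028·0.004964·0.0408/0.00098 = 212.5.
Re < 2300 → laminar, so f = 64/Re = 0.3012 (roughness is irrelevant in laminar flow).

f ≈ 0.3012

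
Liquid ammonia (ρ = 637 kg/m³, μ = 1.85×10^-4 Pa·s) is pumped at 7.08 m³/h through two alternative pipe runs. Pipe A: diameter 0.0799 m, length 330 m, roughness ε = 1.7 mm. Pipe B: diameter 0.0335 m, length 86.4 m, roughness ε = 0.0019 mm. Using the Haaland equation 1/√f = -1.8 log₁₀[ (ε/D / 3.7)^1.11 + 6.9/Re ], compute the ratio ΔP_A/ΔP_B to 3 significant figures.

Pipe A: V = Q/A = 0.001967/0.005014 = 0.3922 m/s; Re = 1.079e+05; ε/D = 0.0213; Haaland → f = 0.05025; ΔP_A = f(L/D)(ρV²/2) = 1.017e+04 Pa.
Pipe B: V = Q/A = 0.001967/0.0008814 = 2.231 m/s; Re = 2.574e+05; ε/D = 5.67e-05; Haaland → f = 0.01521; ΔP_B = f(L/D)(ρV²/2) = 6.222e+04 Pa.
ΔP_A/ΔP_B = 1.017e+04/6.222e+04 = 0.163.

ΔP_A/ΔP_B ≈ 0.163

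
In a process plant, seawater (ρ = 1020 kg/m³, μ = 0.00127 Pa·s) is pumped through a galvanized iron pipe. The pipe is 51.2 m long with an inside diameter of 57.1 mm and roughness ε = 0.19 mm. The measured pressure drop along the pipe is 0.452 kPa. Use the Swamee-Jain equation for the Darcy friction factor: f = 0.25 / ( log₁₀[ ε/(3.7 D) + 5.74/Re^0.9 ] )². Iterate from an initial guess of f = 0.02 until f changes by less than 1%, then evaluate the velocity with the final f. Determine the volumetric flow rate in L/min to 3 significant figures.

Rearranging Darcy-Weisbach: V = √(2·ΔP·D/(f·L·ρ)). With ε/D = 0.00019/0.0571 = 0.00333, iterate starting from f = 0.02:
  f = 0.02 → V = √(2·452·0.0571/(0.02·51.2·1020)) = 0.2223 m/s; Re = ρVD/μ = 1.019e+04; f → 0.036
  f = 0.036 → V = 0.1657 m/s; Re = 7599; f → 0.03811
  f = 0.03811 → V = 0.1611 m/s; Re = 7386; f → 0.03833
Converged (Δf/f < 1%). With the final f = 0.03833: V = √(2·452·0.0571/(0.03833·51.2·1020)) = 0.1606 m/s.
Q = V·A = 0.1606·(π/4·0.0571²) = 0.0004112 m³/s = 24.7 L/min.

Q ≈ 24.7 L/min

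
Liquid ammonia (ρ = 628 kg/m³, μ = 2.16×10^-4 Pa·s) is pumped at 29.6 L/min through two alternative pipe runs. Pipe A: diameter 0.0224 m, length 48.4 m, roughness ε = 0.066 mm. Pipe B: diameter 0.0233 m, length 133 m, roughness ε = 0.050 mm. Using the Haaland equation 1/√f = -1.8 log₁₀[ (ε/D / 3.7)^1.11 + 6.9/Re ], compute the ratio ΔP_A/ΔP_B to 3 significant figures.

ΔP_A/ΔP_B ≈ 0.474

Pipe A: V = Q/A = 0.0004933/0.0003941 = 1.252 m/s; Re = 8.153e+04; ε/D = 0.00295; Haaland → f = 0.02752; ΔP_A = f(L/D)(ρV²/2) = 2.926e+04 Pa.
Pipe B: V = Q/A = 0.0004933/0.0004264 = 1.157 m/s; Re = 7.838e+04; ε/D = 0.00215; Haaland → f = 0.02572; ΔP_B = f(L/D)(ρV²/2) = 6.172e+04 Pa.
ΔP_A/ΔP_B = 2.926e+04/6.172e+04 = 0.474.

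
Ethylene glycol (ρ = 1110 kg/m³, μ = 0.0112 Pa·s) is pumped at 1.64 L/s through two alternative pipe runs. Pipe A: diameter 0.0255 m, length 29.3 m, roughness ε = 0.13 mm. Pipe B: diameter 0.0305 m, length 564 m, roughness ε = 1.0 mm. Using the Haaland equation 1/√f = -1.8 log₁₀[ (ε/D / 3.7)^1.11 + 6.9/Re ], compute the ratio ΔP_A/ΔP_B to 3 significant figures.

ΔP_A/ΔP_B ≈ 0.0776

Pipe A: V = Q/A = 0.00164/0.0005107 = 3.211 m/s; Re = 8116; ε/D = 0.0051; Haaland → f = 0.03884; ΔP_A = f(L/D)(ρV²/2) = 2.554e+05 Pa.
Pipe B: V = Q/A = 0.00164/0.0007306 = 2.245 m/s; Re = 6785; ε/D = 0.0328; Haaland → f = 0.06367; ΔP_B = f(L/D)(ρV²/2) = 3.293e+06 Pa.
ΔP_A/ΔP_B = 2.554e+05/3.293e+06 = 0.0776.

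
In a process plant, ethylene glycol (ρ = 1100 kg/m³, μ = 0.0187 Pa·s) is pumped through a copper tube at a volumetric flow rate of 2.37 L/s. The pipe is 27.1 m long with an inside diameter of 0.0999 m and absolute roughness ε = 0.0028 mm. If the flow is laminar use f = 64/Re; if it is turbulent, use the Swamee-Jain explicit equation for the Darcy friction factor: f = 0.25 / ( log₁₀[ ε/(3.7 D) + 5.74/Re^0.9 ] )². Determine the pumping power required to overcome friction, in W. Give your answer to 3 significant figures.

Q = 2.37 L/s = 2.37/1000 = 0.00237 m³/s.
Cross-sectional area A = πD²/4 = π(0.0999)²/4 = 0.007838 m²; mean velocity V = Q/A = 0.00237/0.007838 = 0.3024 m/s.
Reynolds number Re = ρVD/μ = 1100 · 0.3024 · 0.0999 / 0.0187 = 1777.
Re < 2300 → laminar flow, so f = 64/Re = 64/1777 = 0.03602 (the turbulent correlation is not needed).
Darcy-Weisbach: ΔP = f(L/D)(ρV²/2) = 0.03602·(27.1/0.0999)·(1100·0.3024²/2) = 0.03602·271.3·50.28 = 491.3 Pa.
Pumping power P = QΔP = 0.00237·491.3 = 1.164 W = 1.16 W.

P ≈ 1.16 W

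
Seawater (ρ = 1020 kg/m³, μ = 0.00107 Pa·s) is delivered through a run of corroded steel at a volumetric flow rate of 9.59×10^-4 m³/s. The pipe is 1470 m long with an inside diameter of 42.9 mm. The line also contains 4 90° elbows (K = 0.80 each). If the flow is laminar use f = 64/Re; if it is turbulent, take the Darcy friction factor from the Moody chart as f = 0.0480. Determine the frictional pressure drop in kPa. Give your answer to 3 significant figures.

ΔP ≈ 370 kPa

Cross-sectional area A = πD²/4 = π(0.0429)²/4 = 0.001445 m²; mean velocity V = Q/A = 0.000959/0.001445 = 0.6635 m/s.
Reynolds number Re = ρVD/μ = 1020 · 0.6635 · 0.0429 / 0.00107 = 2.713e+04.
Re > 4000 → turbulent; use the Moody-chart value f = 0.0480.
Total minor-loss coefficient ΣK = 4·0.8 = 3.2.
ΔP = [f·L/D + ΣK]·(ρV²/2) = [0.048·1470/0.0429 + 3.2]·(1020·0.6635²/2) = [1645 + 3.2]·224.5 = 3.7e+05 Pa.
ΔP = 3.7e+05 Pa = 370 kPa.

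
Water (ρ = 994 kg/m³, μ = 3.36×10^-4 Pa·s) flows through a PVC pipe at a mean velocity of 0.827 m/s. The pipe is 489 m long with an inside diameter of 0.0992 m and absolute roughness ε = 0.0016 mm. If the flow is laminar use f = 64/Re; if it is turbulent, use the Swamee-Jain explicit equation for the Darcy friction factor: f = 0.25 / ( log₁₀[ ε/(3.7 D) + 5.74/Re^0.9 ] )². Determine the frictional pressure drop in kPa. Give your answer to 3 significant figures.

Reynolds number Re = ρVD/μ = 994 · 0.827 · 0.0992 / 0.000336 = 2.427e+05.
Re > 4000 → turbulent. Relative roughness ε/D = 1.6e-06/0.0992 = 1.61e-05. Swamee-Jain: f = 0.25/(log₁₀[1.61e-05/3.7 + 5.74/2.427e+05^0.9])² = 0.25/(log₁₀[4.36e-06 + 8.17e-05])² = 0.25/(-4.065)² = 0.01513.
Darcy-Weisbach: ΔP = f(L/D)(ρV²/2) = 0.01513·(489/0.0992)·(994·0.827²/2) = 0.01513·4929·339.9 = 2.535e+04 Pa.
ΔP = 2.535e+04 Pa = 25.3 kPa.

ΔP ≈ 25.3 kPa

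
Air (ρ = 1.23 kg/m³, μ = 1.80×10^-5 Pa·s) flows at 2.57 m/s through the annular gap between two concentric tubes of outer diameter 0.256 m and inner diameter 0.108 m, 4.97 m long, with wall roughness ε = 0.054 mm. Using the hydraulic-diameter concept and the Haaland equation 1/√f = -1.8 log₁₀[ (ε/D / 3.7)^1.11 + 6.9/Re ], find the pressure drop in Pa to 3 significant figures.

ΔP ≈ 3.40 Pa

Hydraulic diameter D_h = 4A/P = D_o - D_i = 0.256 - 0.108 = 0.148 m.
Re = ρVD_h/μ = 1.23·2.57·0.148/1.8e-05 = 2.599e+04.
ε/D_h = 5.4e-05/0.148 = 0.000365; Haaland gives 1/√f = -1.8 log₁₀[3.57e-05+0.000265] = 6.338, so f = 0.02489.
ΔP = f(L/D_h)(ρV²/2) = 0.02489·4.97/0.148·4.062 = 3.396 Pa.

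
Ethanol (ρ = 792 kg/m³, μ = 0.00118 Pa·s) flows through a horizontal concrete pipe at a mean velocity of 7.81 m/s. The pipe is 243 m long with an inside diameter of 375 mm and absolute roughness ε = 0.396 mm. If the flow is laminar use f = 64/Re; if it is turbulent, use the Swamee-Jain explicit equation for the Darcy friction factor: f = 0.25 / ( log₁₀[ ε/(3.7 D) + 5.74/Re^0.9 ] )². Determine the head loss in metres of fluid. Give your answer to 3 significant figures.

Reynolds number Re = ρVD/μ = 792 · 7.81 · 0.375 / 0.00118 = 1.966e+06.
Re > 4000 → turbulent. Relative roughness ε/D = 0.000396/0.375 = 0.00106. Swamee-Jain: f = 0.25/(log₁₀[0.00106/3.7 + 5.74/1.966e+06^0.9])² = 0.25/(log₁₀[0.000285 + 1.24e-05])² = 0.25/(-3.526)² = 0.02011.
Darcy-Weisbach: ΔP = f(L/D)(ρV²/2) = 0.02011·(243/0.375)·(792·7.81²/2) = 0.02011·648·2.415e+04 = 3.147e+05 Pa.
Head loss h_f = ΔP/(ρg) = 3.147e+05/(792·9.81) = 40.5 m.

h_f ≈ 40.5 m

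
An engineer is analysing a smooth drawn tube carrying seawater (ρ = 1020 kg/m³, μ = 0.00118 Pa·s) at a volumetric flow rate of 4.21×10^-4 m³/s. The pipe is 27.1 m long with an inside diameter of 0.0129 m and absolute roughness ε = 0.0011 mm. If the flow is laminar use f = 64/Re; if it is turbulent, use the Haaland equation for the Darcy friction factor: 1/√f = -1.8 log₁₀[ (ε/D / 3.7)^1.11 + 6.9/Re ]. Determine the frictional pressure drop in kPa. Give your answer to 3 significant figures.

ΔP ≈ 251 kPa

Cross-sectional area A = πD²/4 = π(0.0129)²/4 = 0.0001307 m²; mean velocity V = Q/A = 0.000421/0.0001307 = 3.221 m/s.
Reynolds number Re = ρVD/μ = 1020 · 3.221 · 0.0129 / 0.00118 = 3.592e+04.
Re > 4000 → turbulent. Relative roughness ε/D = 1.1e-06/0.0129 = 8.53e-05. Haaland: 1/√f = -1.8 log₁₀[(8.53e-05/3.7)^1.11 + 6.9/3.592e+04] = -1.8 log₁₀[7.12e-06 + 0.000192] = 6.661, so f = 0.02254.
Darcy-Weisbach: ΔP = f(L/D)(ρV²/2) = 0.02254·(27.1/0.0129)·(1020·3.221²/2) = 0.02254·2101·5292 = 2.505e+05 Pa.
ΔP = 2.505e+05 Pa = 251 kPa.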